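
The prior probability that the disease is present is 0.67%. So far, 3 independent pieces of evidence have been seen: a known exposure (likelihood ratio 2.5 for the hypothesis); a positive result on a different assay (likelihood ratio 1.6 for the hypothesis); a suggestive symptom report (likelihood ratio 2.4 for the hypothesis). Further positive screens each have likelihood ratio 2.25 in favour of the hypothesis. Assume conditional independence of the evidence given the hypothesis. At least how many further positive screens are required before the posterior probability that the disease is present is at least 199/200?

10

Prior odds = 0.0067/0.9933 = 67/9933.
Combined Bayes factor of the evidence already in hand = 2.5 × 1.6 × 2.4 = 9.6.
Odds after that evidence = (67/9933) × 9.6 = 1072/16555.
Target odds = 0.995/0.005 = 199.
Need 2.25ⁿ ≥ 199 ÷ (1072/16555) = 3294445/1072.
2.25⁹ = 387420489/262144 falls short of 3294445/1072 but 2.25¹⁰ ≈3325.26 reaches it, so n = 10.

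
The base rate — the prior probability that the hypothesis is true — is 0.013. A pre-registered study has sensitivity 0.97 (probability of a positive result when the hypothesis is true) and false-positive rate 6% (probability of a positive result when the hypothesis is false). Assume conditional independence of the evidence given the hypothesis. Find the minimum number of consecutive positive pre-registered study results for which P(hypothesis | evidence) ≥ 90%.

Prior odds: 0.013 ÷ 0.987 = 13/987.
Likelihood ratio of a positive result = 0.97/0.06 = 97/6.
Target posterior odds = 0.9/0.1 = 9.
Require (97/6)ⁿ ≥ 9 ÷ (13/987) = 8883/13.
(97/6)² = 9409/36 falls short of 8883/13 but (97/6)³ = 912673/216 reaches it, so n = 3.

3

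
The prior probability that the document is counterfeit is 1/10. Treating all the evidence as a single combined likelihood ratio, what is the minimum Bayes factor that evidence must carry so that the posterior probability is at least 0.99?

Prior odds = 0.1/0.9 = 1/9.
Target odds = 0.99/0.01 = 99.
Required Bayes factor = 99 ÷ (1/9) = 891.

891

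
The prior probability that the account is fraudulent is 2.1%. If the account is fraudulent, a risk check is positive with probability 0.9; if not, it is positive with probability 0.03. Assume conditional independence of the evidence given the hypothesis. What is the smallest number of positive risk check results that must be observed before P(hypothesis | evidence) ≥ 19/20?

2

Prior odds: 0.021 ÷ 0.979 = 21/979.
Likelihood ratio of a positive = 0.9/0.03 = 30.
Target odds: 0.95 ÷ 0.05 = 19.
Require 30ⁿ ≥ 19 ÷ (21/979) = 18601/21.
30¹ = 30 falls short of 18601/21 but 30² = 900 reaches it, so n = 2.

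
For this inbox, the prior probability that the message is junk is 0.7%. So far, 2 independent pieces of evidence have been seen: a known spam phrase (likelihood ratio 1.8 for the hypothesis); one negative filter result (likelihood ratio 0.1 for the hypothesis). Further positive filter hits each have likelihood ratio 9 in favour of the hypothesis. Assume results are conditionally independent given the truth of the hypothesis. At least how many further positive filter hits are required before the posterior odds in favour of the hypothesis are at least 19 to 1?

Prior odds = 0.007/0.993 = 7/993.
Combined Bayes factor of the evidence already in hand = 1.8 × 0.1 = 0.18.
Odds after that evidence = (7/993) × 0.18 = 21/16550.
Target odds = 19.
Need 9ⁿ ≥ 19 ÷ (21/16550) = 314450/21.
9⁴ = 6561 falls short of 314450/21 but 9⁵ = 59049 reaches it, so n = 5.

5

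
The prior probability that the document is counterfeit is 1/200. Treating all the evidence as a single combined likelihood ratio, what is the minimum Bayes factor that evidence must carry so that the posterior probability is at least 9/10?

1791

Prior odds = 0.005/0.995 = 1/199.
Target odds = 0.9/0.1 = 9.
Required Bayes factor = 9 ÷ (1/199) = 1791.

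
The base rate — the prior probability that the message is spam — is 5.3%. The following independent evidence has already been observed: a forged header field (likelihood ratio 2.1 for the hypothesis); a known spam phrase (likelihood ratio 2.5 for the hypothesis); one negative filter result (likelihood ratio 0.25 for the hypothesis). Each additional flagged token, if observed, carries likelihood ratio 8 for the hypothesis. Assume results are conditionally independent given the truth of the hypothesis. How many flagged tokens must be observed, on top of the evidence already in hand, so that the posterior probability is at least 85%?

Prior odds = 0.053/0.947 = 53/947.
Combined Bayes factor of the evidence already in hand = 2.1 × 2.5 × 0.25 = 1.3125.
Odds after that evidence = (53/947) × 1.3125 = 1113/15152.
Target odds = 0.85/0.15 = 17/3.
Need 8ⁿ ≥ 17/3 ÷ (1113/15152) = 257584/3339.
8² = 64 falls short of 257584/3339 but 8³ = 512 reaches it, so n = 3.

3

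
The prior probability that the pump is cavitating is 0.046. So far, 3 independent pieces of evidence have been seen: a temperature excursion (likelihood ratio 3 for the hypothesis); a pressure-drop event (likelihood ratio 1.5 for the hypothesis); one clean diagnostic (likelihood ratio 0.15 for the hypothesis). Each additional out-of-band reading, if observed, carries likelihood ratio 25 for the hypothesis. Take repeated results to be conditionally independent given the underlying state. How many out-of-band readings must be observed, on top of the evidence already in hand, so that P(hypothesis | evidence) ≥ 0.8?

2

Prior odds = 0.046/0.954 = 23/477.
Combined Bayes factor of the evidence already in hand = 3 × 1.5 × 0.15 = 0.675.
Odds after that evidence = (23/477) × 0.675 = 69/2120.
Target odds = 0.8/0.2 = 4.
Need 25ⁿ ≥ 4 ÷ (69/2120) = 8480/69.
25¹ = 25 falls short of 8480/69 but 25² = 625 reaches it, so n = 2.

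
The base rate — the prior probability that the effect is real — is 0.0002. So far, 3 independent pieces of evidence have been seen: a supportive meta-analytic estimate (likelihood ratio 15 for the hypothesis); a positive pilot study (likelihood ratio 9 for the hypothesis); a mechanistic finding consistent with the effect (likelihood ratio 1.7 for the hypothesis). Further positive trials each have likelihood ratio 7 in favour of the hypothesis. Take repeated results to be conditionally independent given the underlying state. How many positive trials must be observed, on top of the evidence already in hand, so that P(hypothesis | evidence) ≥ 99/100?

Prior odds = 0.0002/0.9998 = 1/4999.
Combined Bayes factor of the evidence already in hand = 15 × 9 × 1.7 = 229.5.
Odds after that evidence = (1/4999) × 229.5 = 459/9998.
Target odds = 0.99/0.01 = 99.
Need 7ⁿ ≥ 99 ÷ (459/9998) = 109978/51.
7³ = 343 falls short of 109978/51 but 7⁴ = 2401 reaches it, so n = 4.

4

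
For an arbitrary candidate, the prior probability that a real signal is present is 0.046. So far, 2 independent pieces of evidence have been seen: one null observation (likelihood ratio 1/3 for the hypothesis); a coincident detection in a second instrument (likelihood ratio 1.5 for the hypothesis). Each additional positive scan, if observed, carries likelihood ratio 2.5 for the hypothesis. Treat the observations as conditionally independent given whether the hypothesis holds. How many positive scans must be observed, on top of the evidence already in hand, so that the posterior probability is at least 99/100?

10

Prior odds = 0.046/0.954 = 23/477.
Combined Bayes factor of the evidence already in hand = (1/3) × 1.5 = 0.5.
Odds after that evidence = (23/477) × 0.5 = 23/954.
Target odds = 0.99/0.01 = 99.
Need 2.5ⁿ ≥ 99 ÷ (23/954) = 94446/23.
2.5⁹ = 1953125/512 falls short of 94446/23 but 2.5¹⁰ = 9765625/1024 reaches it, so n = 10.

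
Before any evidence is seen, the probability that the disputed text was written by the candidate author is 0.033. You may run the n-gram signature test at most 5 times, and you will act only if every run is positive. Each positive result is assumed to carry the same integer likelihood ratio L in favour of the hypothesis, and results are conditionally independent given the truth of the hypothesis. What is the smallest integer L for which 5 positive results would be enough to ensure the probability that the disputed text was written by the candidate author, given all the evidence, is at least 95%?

4

Prior odds = 0.033/0.967 = 33/967.
Target odds = 0.95/0.05 = 19.
Need L⁵ ≥ 19 ÷ (33/967) = 18373/33.
3⁵ = 243 < 18373/33 ≤ 1024 = 4⁵, so L = 4.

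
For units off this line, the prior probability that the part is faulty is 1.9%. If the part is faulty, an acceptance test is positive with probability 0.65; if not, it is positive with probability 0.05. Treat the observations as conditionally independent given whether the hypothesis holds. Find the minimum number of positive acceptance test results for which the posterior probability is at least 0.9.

Prior odds = 0.019/0.981 = 19/981.
Likelihood ratio of a positive = 0.65/0.05 = 13.
Target odds: 0.9 ÷ 0.1 = 9.
Need (19/981) × 13ⁿ ≥ 9, i.e. 13ⁿ ≥ 8829/19.
13² = 169 falls short of 8829/19 but 13³ = 2197 reaches it, so n = 3.

3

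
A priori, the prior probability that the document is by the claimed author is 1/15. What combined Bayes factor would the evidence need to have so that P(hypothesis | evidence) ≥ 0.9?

Prior odds = (1/15)/(14/15) = 1/14.
Target odds = 0.9/0.1 = 9.
Required Bayes factor = 9 ÷ (1/14) = 126.

126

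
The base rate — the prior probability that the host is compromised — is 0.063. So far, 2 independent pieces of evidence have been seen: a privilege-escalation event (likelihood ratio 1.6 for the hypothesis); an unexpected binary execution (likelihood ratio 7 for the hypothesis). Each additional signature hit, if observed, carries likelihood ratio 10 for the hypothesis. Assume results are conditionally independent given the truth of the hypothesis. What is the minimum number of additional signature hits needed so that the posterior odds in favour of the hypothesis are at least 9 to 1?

Prior odds = 0.063/0.937 = 63/937.
Combined Bayes factor of the evidence already in hand = 1.6 × 7 = 11.2.
Odds after that evidence = (63/937) × 11.2 = 3528/4685.
Target odds = 9.
Need 10ⁿ ≥ 9 ÷ (3528/4685) = 4685/392.
10¹ = 10 falls short of 4685/392 but 10² = 100 reaches it, so n = 2.

2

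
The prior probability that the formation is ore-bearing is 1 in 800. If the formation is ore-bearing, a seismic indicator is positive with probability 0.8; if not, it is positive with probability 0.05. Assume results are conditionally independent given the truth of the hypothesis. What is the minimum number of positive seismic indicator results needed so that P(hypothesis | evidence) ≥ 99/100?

5

Prior odds = 0.00125/0.99875 = 1/799.
Likelihood ratio of a positive = 0.8/0.05 = 16.
Target posterior odds = 0.99/0.01 = 99.
Require 16ⁿ ≥ 99 ÷ (1/799) = 79101.
16⁴ = 65536 falls short of 79101 but 16⁵ = 1048576 reaches it, so n = 5.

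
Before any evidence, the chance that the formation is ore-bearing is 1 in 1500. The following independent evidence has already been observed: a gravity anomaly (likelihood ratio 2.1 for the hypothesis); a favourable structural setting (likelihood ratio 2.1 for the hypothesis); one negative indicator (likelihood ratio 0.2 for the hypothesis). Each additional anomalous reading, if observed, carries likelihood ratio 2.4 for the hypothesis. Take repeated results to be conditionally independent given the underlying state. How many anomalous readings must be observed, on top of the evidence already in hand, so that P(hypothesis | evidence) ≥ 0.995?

Prior odds = (1/1500)/(1499/1500) = 1/1499.
Combined Bayes factor of the evidence already in hand = 2.1 × 2.1 × 0.2 = 0.882.
Odds after that evidence = (1/1499) × 0.882 = 441/749500.
Target odds = 0.995/0.005 = 199.
Need 2.4ⁿ ≥ 199 ÷ (441/749500) = 149150500/441.
2.4¹⁴ ≈210357 falls short of 149150500/441 but 2.4¹⁵ ≈504857 reaches it, so n = 15.

15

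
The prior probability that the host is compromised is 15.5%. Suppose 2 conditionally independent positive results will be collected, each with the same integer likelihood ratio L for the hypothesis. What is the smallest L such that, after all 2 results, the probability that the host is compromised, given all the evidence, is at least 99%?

24

Prior odds = 0.155/0.845 = 31/169.
Target odds = 0.99/0.01 = 99.
Need L² ≥ 99 ÷ (31/169) = 16731/31.
23² = 529 < 16731/31 ≤ 576 = 24², so L = 24.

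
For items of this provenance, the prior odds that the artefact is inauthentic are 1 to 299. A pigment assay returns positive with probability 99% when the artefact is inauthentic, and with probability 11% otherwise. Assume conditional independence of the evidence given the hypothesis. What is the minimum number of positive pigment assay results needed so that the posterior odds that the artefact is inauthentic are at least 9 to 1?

4

Prior odds = 1/299.
Likelihood ratio of a positive result = 0.99/0.11 = 9.
Target odds = 9.
Require 9ⁿ ≥ 9 ÷ (1/299) = 2691.
9³ = 729 falls short of 2691 but 9⁴ = 6561 reaches it, so n = 4.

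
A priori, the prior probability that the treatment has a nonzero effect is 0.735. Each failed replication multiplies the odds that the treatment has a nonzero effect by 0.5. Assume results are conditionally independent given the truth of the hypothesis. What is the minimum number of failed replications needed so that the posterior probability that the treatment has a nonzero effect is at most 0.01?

Prior odds: 0.735 ÷ 0.265 = 147/53.
Likelihood ratio per failed replication = 0.5.
Target odds: 0.01 ÷ 0.99 = 1/99.
Require 0.5ⁿ ≤ 1/99 ÷ (147/53) = 53/14553.
0.5⁸ = 0.00390625 is still above 53/14553 but 0.5⁹ = 0.001953125 is at or below it, so n = 9.

9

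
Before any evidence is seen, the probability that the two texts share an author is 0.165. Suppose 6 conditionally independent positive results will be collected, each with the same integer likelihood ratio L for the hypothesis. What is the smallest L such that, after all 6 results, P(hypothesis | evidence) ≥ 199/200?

4

Prior odds = 0.165/0.835 = 33/167.
Target odds = 0.995/0.005 = 199.
Need L⁶ ≥ 199 ÷ (33/167) = 33233/33.
3⁶ = 729 < 33233/33 ≤ 4096 = 4⁶, so L = 4.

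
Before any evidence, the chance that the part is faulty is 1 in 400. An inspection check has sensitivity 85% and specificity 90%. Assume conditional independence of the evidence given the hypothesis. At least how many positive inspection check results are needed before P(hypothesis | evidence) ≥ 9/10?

Prior odds: 0.0025 ÷ 0.9975 = 1/399.
False-positive rate = 1 − 0.9 = 0.1; likelihood ratio of a positive = 0.85/0.1 = 8.5.
Target odds: 0.9 ÷ 0.1 = 9.
Require 8.5ⁿ ≥ 9 ÷ (1/399) = 3591.
8.5³ = 614.125 falls short of 3591 but 8.5⁴ = 5220.0625 reaches it, so n = 4.

4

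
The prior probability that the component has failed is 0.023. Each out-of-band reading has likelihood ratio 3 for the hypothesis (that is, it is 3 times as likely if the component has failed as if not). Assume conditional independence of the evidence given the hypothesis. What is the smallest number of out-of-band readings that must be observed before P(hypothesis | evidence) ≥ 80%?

5

Prior odds = 0.023/0.977 = 23/977.
Likelihood ratio per out-of-band reading = 3.
Target odds: 0.8 ÷ 0.2 = 4.
Need (23/977) × 3ⁿ ≥ 4, i.e. 3ⁿ ≥ 3908/23.
3⁴ = 81 falls short of 3908/23 but 3⁵ = 243 reaches it, so n = 5.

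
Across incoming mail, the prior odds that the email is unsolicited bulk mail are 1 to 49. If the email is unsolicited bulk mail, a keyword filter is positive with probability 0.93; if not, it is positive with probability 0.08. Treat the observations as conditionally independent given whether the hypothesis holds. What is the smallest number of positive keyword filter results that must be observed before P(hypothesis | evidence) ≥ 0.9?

Prior odds = 1/49.
Likelihood ratio of a positive = 0.93/0.08 = 11.625.
Target posterior odds = 0.9/0.1 = 9.
Require 11.625ⁿ ≥ 9 ÷ (1/49) = 441.
11.625² = 135.140625 falls short of 441 but 11.625³ = 804357/512 reaches it, so n = 3.

3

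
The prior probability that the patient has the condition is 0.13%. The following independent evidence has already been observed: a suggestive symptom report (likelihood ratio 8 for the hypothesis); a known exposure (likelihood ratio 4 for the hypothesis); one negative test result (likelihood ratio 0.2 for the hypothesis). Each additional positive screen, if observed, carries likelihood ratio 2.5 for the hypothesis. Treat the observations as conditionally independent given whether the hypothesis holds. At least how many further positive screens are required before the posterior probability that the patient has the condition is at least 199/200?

12

Prior odds = 0.0013/0.9987 = 13/9987.
Combined Bayes factor of the evidence already in hand = 8 × 4 × 0.2 = 6.4.
Odds after that evidence = (13/9987) × 6.4 = 416/49935.
Target odds = 0.995/0.005 = 199.
Need 2.5ⁿ ≥ 199 ÷ (416/49935) = 9937065/416.
2.5¹¹ = 48828125/2048 falls short of 9937065/416 but 2.5¹² = 244140625/4096 reaches it, so n = 12.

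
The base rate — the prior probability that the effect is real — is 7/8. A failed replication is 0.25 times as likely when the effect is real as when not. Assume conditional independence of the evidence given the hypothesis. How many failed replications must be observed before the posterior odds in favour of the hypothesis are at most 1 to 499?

6

Prior odds: 0.875 ÷ 0.125 = 7.
Likelihood ratio per failed replication = 0.25.
Target odds = 1/499.
Need 7 × 0.25ⁿ ≤ 1/499, i.e. 0.25ⁿ ≤ 1/3493.
0.25⁵ = 1/1024 is still above 1/3493 but 0.25⁶ = 1/4096 is at or below it, so n = 6.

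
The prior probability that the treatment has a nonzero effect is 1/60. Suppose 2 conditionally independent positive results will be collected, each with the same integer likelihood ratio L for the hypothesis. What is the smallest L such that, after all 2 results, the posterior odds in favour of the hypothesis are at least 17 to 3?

19

Prior odds = (1/60)/(59/60) = 1/59.
Target odds = 17/3.
Need L² ≥ 17/3 ÷ (1/59) = 1003/3.
18² = 324 < 1003/3 ≤ 361 = 19², so L = 19.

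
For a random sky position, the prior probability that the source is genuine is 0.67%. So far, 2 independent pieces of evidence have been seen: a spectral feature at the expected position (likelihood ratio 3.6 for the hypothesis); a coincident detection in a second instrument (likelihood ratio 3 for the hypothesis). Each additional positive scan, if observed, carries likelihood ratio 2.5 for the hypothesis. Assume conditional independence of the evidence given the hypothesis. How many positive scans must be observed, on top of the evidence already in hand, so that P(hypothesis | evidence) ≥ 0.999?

Prior odds = 0.0067/0.9933 = 67/9933.
Combined Bayes factor of the evidence already in hand = 3.6 × 3 = 10.8.
Odds after that evidence = (67/9933) × 10.8 = 1206/16555.
Target odds = 0.999/0.001 = 999.
Need 2.5ⁿ ≥ 999 ÷ (1206/16555) = 1837605/134.
2.5¹⁰ = 9765625/1024 falls short of 1837605/134 but 2.5¹¹ = 48828125/2048 reaches it, so n = 11.

11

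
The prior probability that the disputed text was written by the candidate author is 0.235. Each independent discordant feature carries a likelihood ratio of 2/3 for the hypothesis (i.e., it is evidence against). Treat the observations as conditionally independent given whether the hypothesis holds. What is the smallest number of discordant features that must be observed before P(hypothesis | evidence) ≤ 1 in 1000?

Prior odds: 0.235 ÷ 0.765 = 47/153.
Likelihood ratio per discordant feature = 2/3.
Target posterior odds = 0.001/0.999 = 1/999.
Need (47/153) × (2/3)ⁿ ≤ 1/999, i.e. (2/3)ⁿ ≤ 17/5217.
(2/3)¹⁴ = 16384/4782969 is still above 17/5217 but (2/3)¹⁵ = 32768/14348907 is at or below it, so n = 15.

15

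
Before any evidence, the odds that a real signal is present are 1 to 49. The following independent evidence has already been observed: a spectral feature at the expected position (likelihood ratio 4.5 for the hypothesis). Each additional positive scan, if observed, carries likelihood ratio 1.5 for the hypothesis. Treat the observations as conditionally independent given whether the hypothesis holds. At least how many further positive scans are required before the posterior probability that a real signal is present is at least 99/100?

18

Prior odds = 1/49.
Bayes factor of the evidence already in hand = 4.5.
Odds after that evidence = (1/49) × 4.5 = 9/98.
Target odds = 0.99/0.01 = 99.
Need 1.5ⁿ ≥ 99 ÷ (9/98) = 1078.
1.5¹⁷ = 129140163/131072 falls short of 1078 but 1.5¹⁸ = 387420489/262144 reaches it, so n = 18.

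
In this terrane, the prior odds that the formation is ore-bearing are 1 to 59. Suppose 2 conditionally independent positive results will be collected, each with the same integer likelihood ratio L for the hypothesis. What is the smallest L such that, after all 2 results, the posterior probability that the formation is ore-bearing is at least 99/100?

Prior odds = 1/59.
Target odds = 0.99/0.01 = 99.
Need L² ≥ 99 ÷ (1/59) = 5841.
76² = 5776 < 5841 ≤ 5929 = 77², so L = 77.

77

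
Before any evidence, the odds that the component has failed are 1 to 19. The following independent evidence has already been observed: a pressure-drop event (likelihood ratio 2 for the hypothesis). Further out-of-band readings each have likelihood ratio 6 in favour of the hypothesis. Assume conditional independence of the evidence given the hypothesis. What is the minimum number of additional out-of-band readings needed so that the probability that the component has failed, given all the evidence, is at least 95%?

3

Prior odds = 1/19.
Bayes factor of the evidence already in hand = 2.
Odds after that evidence = (1/19) × 2 = 2/19.
Target odds = 0.95/0.05 = 19.
Need 6ⁿ ≥ 19 ÷ (2/19) = 180.5.
6² = 36 falls short of 180.5 but 6³ = 216 reaches it, so n = 3.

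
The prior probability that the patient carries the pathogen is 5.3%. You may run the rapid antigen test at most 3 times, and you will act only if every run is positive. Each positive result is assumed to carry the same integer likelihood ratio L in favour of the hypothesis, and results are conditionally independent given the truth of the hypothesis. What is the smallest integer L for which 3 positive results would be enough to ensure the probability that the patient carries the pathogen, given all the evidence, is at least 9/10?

6

Prior odds = 0.053/0.947 = 53/947.
Target odds = 0.9/0.1 = 9.
Need L³ ≥ 9 ÷ (53/947) = 8523/53.
5³ = 125 < 8523/53 ≤ 216 = 6³, so L = 6.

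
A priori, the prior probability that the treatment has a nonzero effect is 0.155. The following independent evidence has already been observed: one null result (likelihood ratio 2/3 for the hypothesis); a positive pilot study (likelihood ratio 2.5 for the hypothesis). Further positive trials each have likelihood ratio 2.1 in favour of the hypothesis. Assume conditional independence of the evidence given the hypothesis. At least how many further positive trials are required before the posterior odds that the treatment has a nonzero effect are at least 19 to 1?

Prior odds = 0.155/0.845 = 31/169.
Combined Bayes factor of the evidence already in hand = (2/3) × 2.5 = 5/3.
Odds after that evidence = (31/169) × 5/3 = 155/507.
Target odds = 19.
Need 2.1ⁿ ≥ 19 ÷ (155/507) = 9633/155.
2.1⁵ = 4084101/100000 falls short of 9633/155 but 2.1⁶ = 85766121/1000000 reaches it, so n = 6.

6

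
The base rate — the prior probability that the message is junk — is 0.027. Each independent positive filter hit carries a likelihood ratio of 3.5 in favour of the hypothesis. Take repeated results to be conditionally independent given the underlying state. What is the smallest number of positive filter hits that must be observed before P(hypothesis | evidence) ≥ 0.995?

8

Prior odds: 0.027 ÷ 0.973 = 27/973.
Likelihood ratio per positive filter hit = 3.5.
Target odds: 0.995 ÷ 0.005 = 199.
Require 3.5ⁿ ≥ 199 ÷ (27/973) = 193627/27.
3.5⁷ = 823543/128 falls short of 193627/27 but 3.5⁸ = 5764801/256 reaches it, so n = 8.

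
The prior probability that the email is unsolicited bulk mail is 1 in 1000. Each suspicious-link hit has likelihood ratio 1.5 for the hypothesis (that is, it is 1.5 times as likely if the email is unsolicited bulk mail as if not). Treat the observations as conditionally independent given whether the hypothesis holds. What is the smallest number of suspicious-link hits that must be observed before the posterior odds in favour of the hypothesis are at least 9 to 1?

Prior odds: 0.001 ÷ 0.999 = 1/999.
Likelihood ratio per suspicious-link hit = 1.5.
Target odds = 9.
Require 1.5ⁿ ≥ 9 ÷ (1/999) = 8991.
1.5²² ≈7481.83 falls short of 8991 but 1.5²³ ≈11222.7 reaches it, so n = 23.

23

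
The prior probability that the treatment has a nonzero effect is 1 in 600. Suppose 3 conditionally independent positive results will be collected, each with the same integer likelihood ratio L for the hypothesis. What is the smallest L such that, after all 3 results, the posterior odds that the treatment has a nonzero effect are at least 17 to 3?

Prior odds = (1/600)/(599/600) = 1/599.
Target odds = 17/3.
Need L³ ≥ 17/3 ÷ (1/599) = 10183/3.
15³ = 3375 < 10183/3 ≤ 4096 = 16³, so L = 16.

16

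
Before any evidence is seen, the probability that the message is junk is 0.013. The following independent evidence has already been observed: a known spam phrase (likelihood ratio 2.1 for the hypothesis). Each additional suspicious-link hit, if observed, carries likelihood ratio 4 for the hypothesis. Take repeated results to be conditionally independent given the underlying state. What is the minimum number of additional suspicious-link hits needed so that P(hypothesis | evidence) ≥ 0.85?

Prior odds = 0.013/0.987 = 13/987.
Bayes factor of the evidence already in hand = 2.1.
Odds after that evidence = (13/987) × 2.1 = 13/470.
Target odds = 0.85/0.15 = 17/3.
Need 4ⁿ ≥ 17/3 ÷ (13/470) = 7990/39.
4³ = 64 falls short of 7990/39 but 4⁴ = 256 reaches it, so n = 4.

4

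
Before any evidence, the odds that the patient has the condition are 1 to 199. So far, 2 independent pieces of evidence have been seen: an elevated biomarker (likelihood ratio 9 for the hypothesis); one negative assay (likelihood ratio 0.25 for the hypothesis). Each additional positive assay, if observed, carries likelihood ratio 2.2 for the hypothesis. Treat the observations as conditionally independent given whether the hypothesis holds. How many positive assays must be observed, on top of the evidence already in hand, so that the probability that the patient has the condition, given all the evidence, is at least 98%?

Prior odds = 1/199.
Combined Bayes factor of the evidence already in hand = 9 × 0.25 = 2.25.
Odds after that evidence = (1/199) × 2.25 = 9/796.
Target odds = 0.98/0.02 = 49.
Need 2.2ⁿ ≥ 49 ÷ (9/796) = 39004/9.
2.2¹⁰ ≈2655.99 falls short of 39004/9 but 2.2¹¹ ≈5843.18 reaches it, so n = 11.

11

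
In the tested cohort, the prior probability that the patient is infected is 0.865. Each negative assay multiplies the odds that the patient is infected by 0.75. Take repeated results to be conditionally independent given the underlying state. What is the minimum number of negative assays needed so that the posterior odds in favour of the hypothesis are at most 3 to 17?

Prior odds = 0.865/0.135 = 173/27.
Likelihood ratio per negative assay = 0.75.
Target odds = 3/17.
Require 0.75ⁿ ≤ 3/17 ÷ (173/27) = 81/2941.
0.75¹² = 531441/16777216 is still above 81/2941 but 0.75¹³ = 1594323/67108864 is at or below it, so n = 13.

13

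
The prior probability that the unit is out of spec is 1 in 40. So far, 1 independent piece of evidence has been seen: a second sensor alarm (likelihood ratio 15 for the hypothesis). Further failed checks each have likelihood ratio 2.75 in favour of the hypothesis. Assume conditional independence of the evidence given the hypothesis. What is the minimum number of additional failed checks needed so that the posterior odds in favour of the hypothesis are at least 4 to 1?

3

Prior odds = 0.025/0.975 = 1/39.
Bayes factor of the evidence already in hand = 15.
Odds after that evidence = (1/39) × 15 = 5/13.
Target odds = 4.
Need 2.75ⁿ ≥ 4 ÷ (5/13) = 10.4.
2.75² = 7.5625 falls short of 10.4 but 2.75³ = 20.796875 reaches it, so n = 3.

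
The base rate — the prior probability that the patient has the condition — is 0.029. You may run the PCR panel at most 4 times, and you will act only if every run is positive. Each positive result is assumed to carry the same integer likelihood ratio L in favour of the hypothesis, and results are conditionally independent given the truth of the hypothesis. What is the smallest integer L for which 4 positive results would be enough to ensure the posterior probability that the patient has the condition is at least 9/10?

5

Prior odds = 0.029/0.971 = 29/971.
Target odds = 0.9/0.1 = 9.
Need L⁴ ≥ 9 ÷ (29/971) = 8739/29.
4⁴ = 256 < 8739/29 ≤ 625 = 5⁴, so L = 5.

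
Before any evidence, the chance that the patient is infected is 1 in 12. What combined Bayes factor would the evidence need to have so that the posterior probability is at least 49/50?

539

Prior odds = (1/12)/(11/12) = 1/11.
Target odds = 0.98/0.02 = 49.
Required Bayes factor = 49 ÷ (1/11) = 539.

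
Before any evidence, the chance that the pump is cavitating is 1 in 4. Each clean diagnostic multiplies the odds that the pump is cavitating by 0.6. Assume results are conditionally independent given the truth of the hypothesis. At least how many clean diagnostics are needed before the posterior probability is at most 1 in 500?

11

Prior odds = 0.25/0.75 = 1/3.
Likelihood ratio per clean diagnostic = 0.6.
Target odds: 0.002 ÷ 0.998 = 1/499.
Require 0.6ⁿ ≤ 1/499 ÷ (1/3) = 3/499.
0.6¹⁰ = 59049/9765625 is still above 3/499 but 0.6¹¹ = 177147/48828125 is at or below it, so n = 11.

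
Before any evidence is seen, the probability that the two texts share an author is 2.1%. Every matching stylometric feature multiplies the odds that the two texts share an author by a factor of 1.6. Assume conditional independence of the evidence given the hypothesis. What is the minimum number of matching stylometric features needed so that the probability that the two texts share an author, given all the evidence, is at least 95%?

Prior odds = 0.021/0.979 = 21/979.
Likelihood ratio per matching stylometric feature = 1.6.
Target posterior odds = 0.95/0.05 = 19.
Need (21/979) × 1.6ⁿ ≥ 19, i.e. 1.6ⁿ ≥ 18601/21.
1.6¹⁴ ≈720.576 falls short of 18601/21 but 1.6¹⁵ ≈1152.92 reaches it, so n = 15.

15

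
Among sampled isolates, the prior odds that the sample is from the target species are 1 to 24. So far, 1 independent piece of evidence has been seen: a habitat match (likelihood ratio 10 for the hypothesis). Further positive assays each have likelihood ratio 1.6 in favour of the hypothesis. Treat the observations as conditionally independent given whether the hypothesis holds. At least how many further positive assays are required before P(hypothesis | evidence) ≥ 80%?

Prior odds = 1/24.
Bayes factor of the evidence already in hand = 10.
Odds after that evidence = (1/24) × 10 = 5/12.
Target odds = 0.8/0.2 = 4.
Need 1.6ⁿ ≥ 4 ÷ (5/12) = 9.6.
1.6⁴ = 6.5536 falls short of 9.6 but 1.6⁵ = 10.48576 reaches it, so n = 5.

5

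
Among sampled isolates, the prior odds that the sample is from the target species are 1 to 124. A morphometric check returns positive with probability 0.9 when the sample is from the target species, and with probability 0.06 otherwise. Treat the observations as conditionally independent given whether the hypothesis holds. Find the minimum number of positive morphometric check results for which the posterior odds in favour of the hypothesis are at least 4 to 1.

Prior odds = 1/124.
Likelihood ratio of a positive result = 0.9/0.06 = 15.
Target odds = 4.
Require 15ⁿ ≥ 4 ÷ (1/124) = 496.
15² = 225 falls short of 496 but 15³ = 3375 reaches it, so n = 3.

3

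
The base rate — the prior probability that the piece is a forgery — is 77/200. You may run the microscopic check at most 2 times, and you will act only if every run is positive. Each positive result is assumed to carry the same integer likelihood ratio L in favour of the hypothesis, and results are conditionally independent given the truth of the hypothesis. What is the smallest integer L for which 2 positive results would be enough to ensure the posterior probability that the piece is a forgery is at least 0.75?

3

Prior odds = 0.385/0.615 = 77/123.
Target odds = 0.75/0.25 = 3.
Need L² ≥ 3 ÷ (77/123) = 369/77.
2² = 4 < 369/77 ≤ 9 = 3², so L = 3.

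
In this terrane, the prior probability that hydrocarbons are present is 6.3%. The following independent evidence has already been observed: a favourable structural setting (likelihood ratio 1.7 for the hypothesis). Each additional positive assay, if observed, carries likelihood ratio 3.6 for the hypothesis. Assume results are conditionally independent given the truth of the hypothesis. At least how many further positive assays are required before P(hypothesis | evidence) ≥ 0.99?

Prior odds = 0.063/0.937 = 63/937.
Bayes factor of the evidence already in hand = 1.7.
Odds after that evidence = (63/937) × 1.7 = 1071/9370.
Target odds = 0.99/0.01 = 99.
Need 3.6ⁿ ≥ 99 ÷ (1071/9370) = 103070/119.
3.6⁵ = 604.66176 falls short of 103070/119 but 3.6⁶ = 34012224/15625 reaches it, so n = 6.

6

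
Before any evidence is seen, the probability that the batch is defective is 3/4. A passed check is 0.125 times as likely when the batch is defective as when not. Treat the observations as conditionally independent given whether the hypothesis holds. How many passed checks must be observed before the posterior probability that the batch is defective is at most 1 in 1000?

Prior odds = 0.75/0.25 = 3.
Likelihood ratio per passed check = 0.125.
Target odds: 0.001 ÷ 0.999 = 1/999.
Need 3 × 0.125ⁿ ≤ 1/999, i.e. 0.125ⁿ ≤ 1/2997.
0.125³ = 0.001953125 is still above 1/2997 but 0.125⁴ = 1/4096 is at or below it, so n = 4.

4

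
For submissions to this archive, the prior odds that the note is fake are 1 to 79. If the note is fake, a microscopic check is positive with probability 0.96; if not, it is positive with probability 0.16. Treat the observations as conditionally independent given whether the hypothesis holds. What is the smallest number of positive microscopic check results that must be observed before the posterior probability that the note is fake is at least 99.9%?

7

Prior odds = 1/79.
Likelihood ratio of a positive = 0.96/0.16 = 6.
Target odds: 0.999 ÷ 0.001 = 999.
Require 6ⁿ ≥ 999 ÷ (1/79) = 78921.
6⁶ = 46656 falls short of 78921 but 6⁷ = 279936 reaches it, so n = 7.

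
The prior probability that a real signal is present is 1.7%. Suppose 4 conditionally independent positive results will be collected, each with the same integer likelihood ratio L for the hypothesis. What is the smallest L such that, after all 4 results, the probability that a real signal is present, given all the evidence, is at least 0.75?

4

Prior odds = 0.017/0.983 = 17/983.
Target odds = 0.75/0.25 = 3.
Need L⁴ ≥ 3 ÷ (17/983) = 2949/17.
3⁴ = 81 < 2949/17 ≤ 256 = 4⁴, so L = 4.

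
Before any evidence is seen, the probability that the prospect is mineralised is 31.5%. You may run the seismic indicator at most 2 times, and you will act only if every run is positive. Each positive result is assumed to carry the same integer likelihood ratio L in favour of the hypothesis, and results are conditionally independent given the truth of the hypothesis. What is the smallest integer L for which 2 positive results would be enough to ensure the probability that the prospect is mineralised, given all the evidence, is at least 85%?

4

Prior odds = 0.315/0.685 = 63/137.
Target odds = 0.85/0.15 = 17/3.
Need L² ≥ 17/3 ÷ (63/137) = 2329/189.
3² = 9 < 2329/189 ≤ 16 = 4², so L = 4.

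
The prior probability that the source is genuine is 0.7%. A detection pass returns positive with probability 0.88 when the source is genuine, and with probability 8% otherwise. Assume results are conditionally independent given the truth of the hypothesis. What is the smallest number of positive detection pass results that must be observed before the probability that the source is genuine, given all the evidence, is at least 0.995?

Prior odds: 0.007 ÷ 0.993 = 7/993.
Likelihood ratio of a positive result = 0.88/0.08 = 11.
Target posterior odds = 0.995/0.005 = 199.
Require 11ⁿ ≥ 199 ÷ (7/993) = 197607/7.
11⁴ = 14641 falls short of 197607/7 but 11⁵ = 161051 reaches it, so n = 5.

5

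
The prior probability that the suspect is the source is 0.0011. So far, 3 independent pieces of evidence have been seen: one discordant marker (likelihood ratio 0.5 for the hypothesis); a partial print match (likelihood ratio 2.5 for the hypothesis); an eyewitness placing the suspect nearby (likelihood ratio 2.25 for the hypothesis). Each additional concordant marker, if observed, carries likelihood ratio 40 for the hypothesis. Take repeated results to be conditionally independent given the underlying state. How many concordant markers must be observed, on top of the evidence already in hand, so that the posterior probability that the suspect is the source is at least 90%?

3

Prior odds = 0.0011/0.9989 = 11/9989.
Combined Bayes factor of the evidence already in hand = 0.5 × 2.5 × 2.25 = 2.8125.
Odds after that evidence = (11/9989) × 2.8125 = 495/159824.
Target odds = 0.9/0.1 = 9.
Need 40ⁿ ≥ 9 ÷ (495/159824) = 159824/55.
40² = 1600 falls short of 159824/55 but 40³ = 64000 reaches it, so n = 3.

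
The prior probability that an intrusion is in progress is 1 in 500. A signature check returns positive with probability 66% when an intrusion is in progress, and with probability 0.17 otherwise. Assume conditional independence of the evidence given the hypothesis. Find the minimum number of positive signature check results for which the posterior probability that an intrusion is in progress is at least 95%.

Prior odds: 0.002 ÷ 0.998 = 1/499.
Likelihood ratio of a positive result = 0.66/0.17 = 66/17.
Target odds: 0.95 ÷ 0.05 = 19.
Need (1/499) × (66/17)ⁿ ≥ 19, i.e. (66/17)ⁿ ≥ 9481.
(66/17)⁶ ≈3424.29 falls short of 9481 but (66/17)⁷ ≈13294.3 reaches it, so n = 7.

7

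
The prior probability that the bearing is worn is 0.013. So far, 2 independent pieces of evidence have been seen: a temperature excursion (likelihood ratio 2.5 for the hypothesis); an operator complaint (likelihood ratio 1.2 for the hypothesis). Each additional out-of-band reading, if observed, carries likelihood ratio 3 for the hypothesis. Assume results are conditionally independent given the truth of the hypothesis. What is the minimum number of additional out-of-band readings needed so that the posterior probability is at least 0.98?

Prior odds = 0.013/0.987 = 13/987.
Combined Bayes factor of the evidence already in hand = 2.5 × 1.2 = 3.
Odds after that evidence = (13/987) × 3 = 13/329.
Target odds = 0.98/0.02 = 49.
Need 3ⁿ ≥ 49 ÷ (13/329) = 16121/13.
3⁶ = 729 falls short of 16121/13 but 3⁷ = 2187 reaches it, so n = 7.

7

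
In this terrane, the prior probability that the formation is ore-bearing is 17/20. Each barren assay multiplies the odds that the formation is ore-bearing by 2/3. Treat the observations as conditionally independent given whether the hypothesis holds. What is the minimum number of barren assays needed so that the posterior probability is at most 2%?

Prior odds = 0.85/0.15 = 17/3.
Likelihood ratio per barren assay = 2/3.
Target odds: 0.02 ÷ 0.98 = 1/49.
Require (2/3)ⁿ ≤ 1/49 ÷ (17/3) = 3/833.
(2/3)¹³ = 8192/1594323 is still above 3/833 but (2/3)¹⁴ = 16384/4782969 is at or below it, so n = 14.

14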